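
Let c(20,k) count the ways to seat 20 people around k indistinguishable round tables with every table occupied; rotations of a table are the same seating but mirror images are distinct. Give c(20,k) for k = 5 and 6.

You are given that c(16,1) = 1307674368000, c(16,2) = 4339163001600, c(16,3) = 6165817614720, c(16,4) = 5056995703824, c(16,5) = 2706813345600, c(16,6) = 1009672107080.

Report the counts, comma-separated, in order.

371384787345228000, 161429736530118960

@17  (17,2):4339163001600·16+1307674368000→70734282393600, (17,3):6165817614720·16+4339163001600→102992244837120, (17,4):5056995703824·16+6165817614720→87077748875904, (17,5):2706813345600·16+5056995703824→48366009233424, (17,6):1009672107080·16+2706813345600→18861567058880
@18  (18,3):102992244837120·17+70734282393600→1821602444624640, (18,4):87077748875904·17+102992244837120→1583313975727488, (18,5):48366009233424·17+87077748875904→909299905844112, (18,6):18861567058880·17+48366009233424→369012649234384
@19  (19,4):1583313975727488·18+1821602444624640→30321254007719424, (19,5):909299905844112·18+1583313975727488→17950712280921504, (19,6):369012649234384·18+909299905844112→7551527592063024
@20  (20,5):17950712280921504·19+30321254007719424→371384787345228000, (20,6):7551527592063024·19+17950712280921504→161429736530118960
Read c(20,5) = 371384787345228000, c(20,6) = 161429736530118960.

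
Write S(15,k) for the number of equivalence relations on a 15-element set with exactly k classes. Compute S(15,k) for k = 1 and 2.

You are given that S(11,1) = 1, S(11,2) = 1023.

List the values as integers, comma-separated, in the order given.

r12: T_12,1=1×1+0=1; T_12,2=2×1023+1=2047
r13: T_13,1=1×1+0=1; T_13,2=2×2047+1=4095
r14: T_14,1=1×1+0=1; T_14,2=2×4095+1=8191
r15: T_15,1=1×1+0=1; T_15,2=2×8191+1=16383
Read S(15,1) = 1, S(15,2) = 16383.

1, 16383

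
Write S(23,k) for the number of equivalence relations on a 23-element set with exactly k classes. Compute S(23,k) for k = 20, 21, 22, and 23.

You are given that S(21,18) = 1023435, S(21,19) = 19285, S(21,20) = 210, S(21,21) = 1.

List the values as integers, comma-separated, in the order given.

row 22: T[22][19]=19·19285+1023435=1389850  T[22][20]=20·210+19285=23485  T[22][21]=21·1+210=231  T[22][22]=22·0+1=1
row 23: T[23][20]=20·23485+1389850=1859550  T[23][21]=21·231+23485=28336  T[23][22]=22·1+231=253  T[23][23]=23·0+1=1
Read S(23,20) = 1859550, S(23,21) = 28336, S(23,22) = 253, S(23,23) = 1.

1859550, 28336, 253, 1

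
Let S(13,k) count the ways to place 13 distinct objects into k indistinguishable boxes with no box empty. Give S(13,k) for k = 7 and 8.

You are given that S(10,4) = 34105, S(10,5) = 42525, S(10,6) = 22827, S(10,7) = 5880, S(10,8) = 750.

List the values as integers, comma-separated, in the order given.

5715424, 1899612

[11] T[11,5]:5*42525+34105=246730 · T[11,6]:6*22827+42525=179487 · T[11,7]:7*5880+22827=63987 · T[11,8]:8*750+5880=11880
[12] T[12,6]:6*179487+246730=1323652 · T[12,7]:7*63987+179487=627396 · T[12,8]:8*11880+63987=159027
[13] T[13,7]:7*627396+1323652=5715424 · T[13,8]:8*159027+627396=1899612
Read S(13,7) = 5715424, S(13,8) = 1899612.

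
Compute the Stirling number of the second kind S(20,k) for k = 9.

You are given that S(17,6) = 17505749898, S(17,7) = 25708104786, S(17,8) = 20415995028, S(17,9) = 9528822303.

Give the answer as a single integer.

12011282644725

row 18: T[18][7]=7·25708104786+17505749898=197462483400  T[18][8]=8·20415995028+25708104786=189036065010  T[18][9]=9·9528822303+20415995028=106175395755
row 19: T[19][8]=8·189036065010+197462483400=1709751003480  T[19][9]=9·106175395755+189036065010=1144614626805
row 20: T[20][9]=9·1144614626805+1709751003480=12011282644725
Read S(20,9) = 12011282644725.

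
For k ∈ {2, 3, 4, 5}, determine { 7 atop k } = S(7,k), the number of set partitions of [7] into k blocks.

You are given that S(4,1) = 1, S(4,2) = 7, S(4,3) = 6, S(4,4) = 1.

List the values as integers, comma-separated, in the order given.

[5] T[5,1]:1*1+0=1 · T[5,2]:2*7+1=15 · T[5,3]:3*6+7=25 · T[5,4]:4*1+6=10 · T[5,5]:5*0+1=1
[6] T[6,1]:1*1+0=1 · T[6,2]:2*15+1=31 · T[6,3]:3*25+15=90 · T[6,4]:4*10+25=65 · T[6,5]:5*1+10=15
[7] T[7,2]:2*31+1=63 · T[7,3]:3*90+31=301 · T[7,4]:4*65+90=350 · T[7,5]:5*15+65=140
Read S(7,2) = 63, S(7,3) = 301, S(7,4) = 350, S(7,5) = 140.

63, 301, 350, 140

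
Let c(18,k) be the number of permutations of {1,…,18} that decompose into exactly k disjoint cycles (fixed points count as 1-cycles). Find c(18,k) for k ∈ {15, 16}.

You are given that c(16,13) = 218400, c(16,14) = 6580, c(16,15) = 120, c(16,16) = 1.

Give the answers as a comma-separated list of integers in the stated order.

468180, 10812

row 17: T[17][14]=16·6580+218400=323680  T[17][15]=16·120+6580=8500  T[17][16]=16·1+120=136
row 18: T[18][15]=17·8500+323680=468180  T[18][16]=17·136+8500=10812
Read c(18,15) = 468180, c(18,16) = 10812.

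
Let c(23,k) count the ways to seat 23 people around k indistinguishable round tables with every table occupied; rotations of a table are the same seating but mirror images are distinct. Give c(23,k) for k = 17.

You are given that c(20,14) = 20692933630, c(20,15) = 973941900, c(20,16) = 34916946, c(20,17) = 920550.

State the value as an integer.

r21: T_21,15=20×973941900+20692933630=40171771630; T_21,16=20×34916946+973941900=1672280820; T_21,17=20×920550+34916946=53327946
r22: T_22,16=21×1672280820+40171771630=75289668850; T_22,17=21×53327946+1672280820=2792167686
r23: T_23,17=22×2792167686+75289668850=136717357942
Read c(23,17) = 136717357942.

136717357942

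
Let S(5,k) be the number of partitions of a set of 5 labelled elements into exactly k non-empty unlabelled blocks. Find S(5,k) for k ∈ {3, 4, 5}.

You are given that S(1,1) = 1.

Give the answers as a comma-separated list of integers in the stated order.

25, 10, 1

@2  (2,1):1·1+0→1, (2,2):0·2+1→1
@3  (3,1):1·1+0→1, (3,2):1·2+1→3, (3,3):0·3+1→1
@4  (4,2):3·2+1→7, (4,3):1·3+3→6, (4,4):0·4+1→1
@5  (5,3):6·3+7→25, (5,4):1·4+6→10, (5,5):0·5+1→1
Read S(5,3) = 25, S(5,4) = 10, S(5,5) = 1.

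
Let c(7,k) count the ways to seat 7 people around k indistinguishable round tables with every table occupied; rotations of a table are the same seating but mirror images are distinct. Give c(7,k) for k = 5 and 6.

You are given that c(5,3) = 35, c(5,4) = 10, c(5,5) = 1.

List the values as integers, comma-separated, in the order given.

@6  (6,4):10·5+35→85, (6,5):1·5+10→15, (6,6):0·5+1→1
@7  (7,5):15·6+85→175, (7,6):1·6+15→21
Read c(7,5) = 175, c(7,6) = 21.

175, 21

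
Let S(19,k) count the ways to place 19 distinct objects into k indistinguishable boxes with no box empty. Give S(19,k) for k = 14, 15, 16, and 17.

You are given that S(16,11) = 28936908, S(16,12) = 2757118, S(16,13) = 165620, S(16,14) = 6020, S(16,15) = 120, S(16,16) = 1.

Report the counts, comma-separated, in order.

[17] T[17,12]:12*2757118+28936908=62022324 · T[17,13]:13*165620+2757118=4910178 · T[17,14]:14*6020+165620=249900 · T[17,15]:15*120+6020=7820 · T[17,16]:16*1+120=136 · T[17,17]:17*0+1=1
[18] T[18,13]:13*4910178+62022324=125854638 · T[18,14]:14*249900+4910178=8408778 · T[18,15]:15*7820+249900=367200 · T[18,16]:16*136+7820=9996 · T[18,17]:17*1+136=153
[19] T[19,14]:14*8408778+125854638=243577530 · T[19,15]:15*367200+8408778=13916778 · T[19,16]:16*9996+367200=527136 · T[19,17]:17*153+9996=12597
Read S(19,14) = 243577530, S(19,15) = 13916778, S(19,16) = 527136, S(19,17) = 12597.

243577530, 13916778, 527136, 12597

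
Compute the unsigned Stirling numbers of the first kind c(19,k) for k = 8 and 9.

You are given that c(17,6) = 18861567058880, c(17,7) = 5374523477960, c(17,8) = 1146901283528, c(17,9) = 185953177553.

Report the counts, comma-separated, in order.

557921681547048, 102417740732658

row 18: T[18][7]=17·5374523477960+18861567058880=110228466184200  T[18][8]=17·1146901283528+5374523477960=24871845297936  T[18][9]=17·185953177553+1146901283528=4308105301929
row 19: T[19][8]=18·24871845297936+110228466184200=557921681547048  T[19][9]=18·4308105301929+24871845297936=102417740732658
Read c(19,8) = 557921681547048, c(19,9) = 102417740732658.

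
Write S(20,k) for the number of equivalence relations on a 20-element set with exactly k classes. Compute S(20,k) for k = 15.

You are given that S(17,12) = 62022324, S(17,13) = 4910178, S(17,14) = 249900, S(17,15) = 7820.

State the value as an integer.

452329200

@18  (18,13):4910178·13+62022324→125854638, (18,14):249900·14+4910178→8408778, (18,15):7820·15+249900→367200
@19  (19,14):8408778·14+125854638→243577530, (19,15):367200·15+8408778→13916778
@20  (20,15):13916778·15+243577530→452329200
Read S(20,15) = 452329200.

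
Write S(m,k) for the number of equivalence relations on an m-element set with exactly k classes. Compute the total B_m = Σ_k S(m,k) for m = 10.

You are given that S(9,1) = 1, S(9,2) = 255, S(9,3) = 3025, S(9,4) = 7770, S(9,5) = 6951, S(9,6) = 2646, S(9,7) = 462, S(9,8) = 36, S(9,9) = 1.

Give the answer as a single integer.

row 10: T[10][1]=1·1+0=1  T[10][2]=2·255+1=511  T[10][3]=3·3025+255=9330  T[10][4]=4·7770+3025=34105  T[10][5]=5·6951+7770=42525  T[10][6]=6·2646+6951=22827  T[10][7]=7·462+2646=5880  T[10][8]=8·36+462=750  T[10][9]=9·1+36=45  T[10][10]=10·0+1=1
B_10 = ΣS(10,k) = 1+511+9330+34105+42525+22827+5880+750+45+1 = 115975

115975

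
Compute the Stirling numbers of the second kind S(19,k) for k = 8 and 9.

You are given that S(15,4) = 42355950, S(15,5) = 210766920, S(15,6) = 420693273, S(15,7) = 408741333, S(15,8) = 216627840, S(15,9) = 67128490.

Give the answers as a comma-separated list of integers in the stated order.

[16] T[16,5]:5*210766920+42355950=1096190550 · T[16,6]:6*420693273+210766920=2734926558 · T[16,7]:7*408741333+420693273=3281882604 · T[16,8]:8*216627840+408741333=2141764053 · T[16,9]:9*67128490+216627840=820784250
[17] T[17,6]:6*2734926558+1096190550=17505749898 · T[17,7]:7*3281882604+2734926558=25708104786 · T[17,8]:8*2141764053+3281882604=20415995028 · T[17,9]:9*820784250+2141764053=9528822303
[18] T[18,7]:7*25708104786+17505749898=197462483400 · T[18,8]:8*20415995028+25708104786=189036065010 · T[18,9]:9*9528822303+20415995028=106175395755
[19] T[19,8]:8*189036065010+197462483400=1709751003480 · T[19,9]:9*106175395755+189036065010=1144614626805
Read S(19,8) = 1709751003480, S(19,9) = 1144614626805.

1709751003480, 1144614626805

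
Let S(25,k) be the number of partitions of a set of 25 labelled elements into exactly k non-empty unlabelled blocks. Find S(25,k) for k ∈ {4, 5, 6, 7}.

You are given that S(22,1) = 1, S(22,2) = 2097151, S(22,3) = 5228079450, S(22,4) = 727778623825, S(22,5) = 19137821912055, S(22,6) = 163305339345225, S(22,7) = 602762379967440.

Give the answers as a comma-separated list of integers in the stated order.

46771289738810, 2436684974110751, 37026417000002430, 227832482998716310

@23  (23,2):2097151·2+1→4194303, (23,3):5228079450·3+2097151→15686335501, (23,4):727778623825·4+5228079450→2916342574750, (23,5):19137821912055·5+727778623825→96416888184100, (23,6):163305339345225·6+19137821912055→998969857983405, (23,7):602762379967440·7+163305339345225→4382641999117305
@24  (24,3):15686335501·3+4194303→47063200806, (24,4):2916342574750·4+15686335501→11681056634501, (24,5):96416888184100·5+2916342574750→485000783495250, (24,6):998969857983405·6+96416888184100→6090236036084530, (24,7):4382641999117305·7+998969857983405→31677463851804540
@25  (25,4):11681056634501·4+47063200806→46771289738810, (25,5):485000783495250·5+11681056634501→2436684974110751, (25,6):6090236036084530·6+485000783495250→37026417000002430, (25,7):31677463851804540·7+6090236036084530→227832482998716310
Read S(25,4) = 46771289738810, S(25,5) = 2436684974110751, S(25,6) = 37026417000002430, S(25,7) = 227832482998716310.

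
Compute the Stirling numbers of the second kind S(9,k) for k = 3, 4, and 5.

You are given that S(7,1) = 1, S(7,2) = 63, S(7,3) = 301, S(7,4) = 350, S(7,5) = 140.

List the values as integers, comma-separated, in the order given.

i=8: T(8,2)=1+2·63=127 | T(8,3)=63+3·301=966 | T(8,4)=301+4·350=1701 | T(8,5)=350+5·140=1050
i=9: T(9,3)=127+3·966=3025 | T(9,4)=966+4·1701=7770 | T(9,5)=1701+5·1050=6951
Read S(9,3) = 3025, S(9,4) = 7770, S(9,5) = 6951.

3025, 7770, 6951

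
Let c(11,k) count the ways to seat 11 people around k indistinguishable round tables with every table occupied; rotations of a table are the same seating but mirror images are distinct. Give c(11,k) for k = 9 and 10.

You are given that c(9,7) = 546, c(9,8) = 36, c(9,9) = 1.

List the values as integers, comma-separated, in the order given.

@10  (10,8):36·9+546→870, (10,9):1·9+36→45, (10,10):0·9+1→1
@11  (11,9):45·10+870→1320, (11,10):1·10+45→55
Read c(11,9) = 1320, c(11,10) = 55.

1320, 55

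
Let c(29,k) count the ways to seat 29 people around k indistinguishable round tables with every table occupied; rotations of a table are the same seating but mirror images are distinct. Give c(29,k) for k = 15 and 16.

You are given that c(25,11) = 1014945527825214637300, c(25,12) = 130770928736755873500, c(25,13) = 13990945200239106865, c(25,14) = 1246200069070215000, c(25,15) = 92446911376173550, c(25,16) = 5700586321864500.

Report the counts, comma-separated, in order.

[26] T[26,12]:25*130770928736755873500+1014945527825214637300=4284218746244111474800 · T[26,13]:25*13990945200239106865+130770928736755873500=480544558742733545125 · T[26,14]:25*1246200069070215000+13990945200239106865=45145946926994481865 · T[26,15]:25*92446911376173550+1246200069070215000=3557372853474553750 · T[26,16]:25*5700586321864500+92446911376173550=234961569422786050
[27] T[27,13]:26*480544558742733545125+4284218746244111474800=16778377273555183648050 · T[27,14]:26*45145946926994481865+480544558742733545125=1654339178844590073615 · T[27,15]:26*3557372853474553750+45145946926994481865=137637641117332879365 · T[27,16]:26*234961569422786050+3557372853474553750=9666373658466991050
[28] T[28,14]:27*1654339178844590073615+16778377273555183648050=61445535102359115635655 · T[28,15]:27*137637641117332879365+1654339178844590073615=5370555489012577816470 · T[28,16]:27*9666373658466991050+137637641117332879365=398629729895941637715
[29] T[29,15]:28*5370555489012577816470+61445535102359115635655=211821088794711294496815 · T[29,16]:28*398629729895941637715+5370555489012577816470=16532187926098943672490
Read c(29,15) = 211821088794711294496815, c(29,16) = 16532187926098943672490.

211821088794711294496815, 16532187926098943672490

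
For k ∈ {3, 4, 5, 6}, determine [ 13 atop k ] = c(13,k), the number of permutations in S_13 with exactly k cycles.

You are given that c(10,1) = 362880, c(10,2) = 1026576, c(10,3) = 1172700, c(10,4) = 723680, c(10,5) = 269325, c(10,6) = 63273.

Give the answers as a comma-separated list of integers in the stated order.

row 11: T[11][1]=10·362880+0=3628800  T[11][2]=10·1026576+362880=10628640  T[11][3]=10·1172700+1026576=12753576  T[11][4]=10·723680+1172700=8409500  T[11][5]=10·269325+723680=3416930  T[11][6]=10·63273+269325=902055
row 12: T[12][2]=11·10628640+3628800=120543840  T[12][3]=11·12753576+10628640=150917976  T[12][4]=11·8409500+12753576=105258076  T[12][5]=11·3416930+8409500=45995730  T[12][6]=11·902055+3416930=13339535
row 13: T[13][3]=12·150917976+120543840=1931559552  T[13][4]=12·105258076+150917976=1414014888  T[13][5]=12·45995730+105258076=657206836  T[13][6]=12·13339535+45995730=206070150
Read c(13,3) = 1931559552, c(13,4) = 1414014888, c(13,5) = 657206836, c(13,6) = 206070150.

1931559552, 1414014888, 657206836, 206070150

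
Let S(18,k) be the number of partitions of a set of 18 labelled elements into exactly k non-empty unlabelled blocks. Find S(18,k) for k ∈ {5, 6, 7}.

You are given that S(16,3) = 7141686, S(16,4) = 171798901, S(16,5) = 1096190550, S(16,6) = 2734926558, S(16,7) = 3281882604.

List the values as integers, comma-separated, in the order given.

r17: T_17,4=4×171798901+7141686=694337290; T_17,5=5×1096190550+171798901=5652751651; T_17,6=6×2734926558+1096190550=17505749898; T_17,7=7×3281882604+2734926558=25708104786
r18: T_18,5=5×5652751651+694337290=28958095545; T_18,6=6×17505749898+5652751651=110687251039; T_18,7=7×25708104786+17505749898=197462483400
Read S(18,5) = 28958095545, S(18,6) = 110687251039, S(18,7) = 197462483400.

28958095545, 110687251039, 197462483400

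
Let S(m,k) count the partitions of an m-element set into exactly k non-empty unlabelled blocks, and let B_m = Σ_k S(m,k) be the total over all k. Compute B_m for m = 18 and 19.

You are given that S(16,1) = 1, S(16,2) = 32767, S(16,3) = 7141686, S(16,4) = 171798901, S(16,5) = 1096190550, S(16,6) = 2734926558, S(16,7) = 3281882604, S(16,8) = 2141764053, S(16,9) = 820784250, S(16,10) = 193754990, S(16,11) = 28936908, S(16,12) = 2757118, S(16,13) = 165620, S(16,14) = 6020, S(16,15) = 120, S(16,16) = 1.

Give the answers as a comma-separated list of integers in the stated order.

682076806159, 5832742205057

[17] T[17,1]:1*1+0=1 · T[17,2]:2*32767+1=65535 · T[17,3]:3*7141686+32767=21457825 · T[17,4]:4*171798901+7141686=694337290 · T[17,5]:5*1096190550+171798901=5652751651 · T[17,6]:6*2734926558+1096190550=17505749898 · T[17,7]:7*3281882604+2734926558=25708104786 · T[17,8]:8*2141764053+3281882604=20415995028 · T[17,9]:9*820784250+2141764053=9528822303 · T[17,10]:10*193754990+820784250=2758334150 · T[17,11]:11*28936908+193754990=512060978 · T[17,12]:12*2757118+28936908=62022324 · T[17,13]:13*165620+2757118=4910178 · T[17,14]:14*6020+165620=249900 · T[17,15]:15*120+6020=7820 · T[17,16]:16*1+120=136 · T[17,17]:17*0+1=1
[18] T[18,1]:1*1+0=1 · T[18,2]:2*65535+1=131071 · T[18,3]:3*21457825+65535=64439010 · T[18,4]:4*694337290+21457825=2798806985 · T[18,5]:5*5652751651+694337290=28958095545 · T[18,6]:6*17505749898+5652751651=110687251039 · T[18,7]:7*25708104786+17505749898=197462483400 · T[18,8]:8*20415995028+25708104786=189036065010 · T[18,9]:9*9528822303+20415995028=106175395755 · T[18,10]:10*2758334150+9528822303=37112163803 · T[18,11]:11*512060978+2758334150=8391004908 · T[18,12]:12*62022324+512060978=1256328866 · T[18,13]:13*4910178+62022324=125854638 · T[18,14]:14*249900+4910178=8408778 · T[18,15]:15*7820+249900=367200 · T[18,16]:16*136+7820=9996 · T[18,17]:17*1+136=153 · T[18,18]:18*0+1=1
[19] T[19,1]:1*1+0=1 · T[19,2]:2*131071+1=262143 · T[19,3]:3*64439010+131071=193448101 · T[19,4]:4*2798806985+64439010=11259666950 · T[19,5]:5*28958095545+2798806985=147589284710 · T[19,6]:6*110687251039+28958095545=693081601779 · T[19,7]:7*197462483400+110687251039=1492924634839 · T[19,8]:8*189036065010+197462483400=1709751003480 · T[19,9]:9*106175395755+189036065010=1144614626805 · T[19,10]:10*37112163803+106175395755=477297033785 · T[19,11]:11*8391004908+37112163803=129413217791 · T[19,12]:12*1256328866+8391004908=23466951300 · T[19,13]:13*125854638+1256328866=2892439160 · T[19,14]:14*8408778+125854638=243577530 · T[19,15]:15*367200+8408778=13916778 · T[19,16]:16*9996+367200=527136 · T[19,17]:17*153+9996=12597 · T[19,18]:18*1+153=171 · T[19,19]:19*0+1=1
B_18 = ΣS(18,k) = 1+131071+64439010+2798806985+28958095545+110687251039+197462483400+189036065010+106175395755+37112163803+8391004908+1256328866+125854638+8408778+367200+9996+153+1 = 682076806159
B_19 = ΣS(19,k) = 1+262143+193448101+11259666950+147589284710+693081601779+1492924634839+1709751003480+1144614626805+477297033785+129413217791+23466951300+2892439160+243577530+13916778+527136+12597+171+1 = 5832742205057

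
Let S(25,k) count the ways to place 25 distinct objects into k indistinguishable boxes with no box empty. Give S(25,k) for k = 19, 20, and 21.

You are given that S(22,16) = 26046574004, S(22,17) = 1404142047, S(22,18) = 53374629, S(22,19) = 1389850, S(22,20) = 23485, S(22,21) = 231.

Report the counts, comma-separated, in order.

166218969675, 6220194750, 168519505

[23] T[23,17]:17*1404142047+26046574004=49916988803 · T[23,18]:18*53374629+1404142047=2364885369 · T[23,19]:19*1389850+53374629=79781779 · T[23,20]:20*23485+1389850=1859550 · T[23,21]:21*231+23485=28336
[24] T[24,18]:18*2364885369+49916988803=92484925445 · T[24,19]:19*79781779+2364885369=3880739170 · T[24,20]:20*1859550+79781779=116972779 · T[24,21]:21*28336+1859550=2454606
[25] T[25,19]:19*3880739170+92484925445=166218969675 · T[25,20]:20*116972779+3880739170=6220194750 · T[25,21]:21*2454606+116972779=168519505
Read S(25,19) = 166218969675, S(25,20) = 6220194750, S(25,21) = 168519505.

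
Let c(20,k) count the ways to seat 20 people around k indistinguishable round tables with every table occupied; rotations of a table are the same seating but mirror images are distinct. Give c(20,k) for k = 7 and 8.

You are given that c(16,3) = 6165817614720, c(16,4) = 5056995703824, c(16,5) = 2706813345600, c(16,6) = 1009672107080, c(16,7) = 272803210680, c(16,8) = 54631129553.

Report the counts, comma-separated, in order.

52260903362512720, 12953636989943896

[17] T[17,4]:16*5056995703824+6165817614720=87077748875904 · T[17,5]:16*2706813345600+5056995703824=48366009233424 · T[17,6]:16*1009672107080+2706813345600=18861567058880 · T[17,7]:16*272803210680+1009672107080=5374523477960 · T[17,8]:16*54631129553+272803210680=1146901283528
[18] T[18,5]:17*48366009233424+87077748875904=909299905844112 · T[18,6]:17*18861567058880+48366009233424=369012649234384 · T[18,7]:17*5374523477960+18861567058880=110228466184200 · T[18,8]:17*1146901283528+5374523477960=24871845297936
[19] T[19,6]:18*369012649234384+909299905844112=7551527592063024 · T[19,7]:18*110228466184200+369012649234384=2353125040549984 · T[19,8]:18*24871845297936+110228466184200=557921681547048
[20] T[20,7]:19*2353125040549984+7551527592063024=52260903362512720 · T[20,8]:19*557921681547048+2353125040549984=12953636989943896
Read c(20,7) = 52260903362512720, c(20,8) = 12953636989943896.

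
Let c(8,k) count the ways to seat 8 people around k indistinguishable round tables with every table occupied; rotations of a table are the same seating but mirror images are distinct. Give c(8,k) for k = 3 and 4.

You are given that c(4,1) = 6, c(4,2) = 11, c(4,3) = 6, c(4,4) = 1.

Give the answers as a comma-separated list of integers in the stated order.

row 5: T[5][1]=4·6+0=24  T[5][2]=4·11+6=50  T[5][3]=4·6+11=35  T[5][4]=4·1+6=10
row 6: T[6][1]=5·24+0=120  T[6][2]=5·50+24=274  T[6][3]=5·35+50=225  T[6][4]=5·10+35=85
row 7: T[7][2]=6·274+120=1764  T[7][3]=6·225+274=1624  T[7][4]=6·85+225=735
row 8: T[8][3]=7·1624+1764=13132  T[8][4]=7·735+1624=6769
Read c(8,3) = 13132, c(8,4) = 6769.

13132, 6769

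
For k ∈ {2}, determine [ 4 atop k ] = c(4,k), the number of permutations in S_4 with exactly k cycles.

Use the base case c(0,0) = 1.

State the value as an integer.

11

[1] T[1,1]:0*0+1=1
[2] T[2,1]:1*1+0=1 · T[2,2]:1*0+1=1
[3] T[3,1]:2*1+0=2 · T[3,2]:2*1+1=3
[4] T[4,2]:3*3+2=11
Read c(4,2) = 11.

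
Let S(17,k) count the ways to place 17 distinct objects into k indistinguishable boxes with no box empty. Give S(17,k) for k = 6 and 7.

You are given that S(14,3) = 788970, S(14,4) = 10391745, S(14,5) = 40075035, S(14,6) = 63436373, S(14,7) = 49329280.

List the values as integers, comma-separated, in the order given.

17505749898, 25708104786

i=15: T(15,4)=788970+4·10391745=42355950 | T(15,5)=10391745+5·40075035=210766920 | T(15,6)=40075035+6·63436373=420693273 | T(15,7)=63436373+7·49329280=408741333
i=16: T(16,5)=42355950+5·210766920=1096190550 | T(16,6)=210766920+6·420693273=2734926558 | T(16,7)=420693273+7·408741333=3281882604
i=17: T(17,6)=1096190550+6·2734926558=17505749898 | T(17,7)=2734926558+7·3281882604=25708104786
Read S(17,6) = 17505749898, S(17,7) = 25708104786.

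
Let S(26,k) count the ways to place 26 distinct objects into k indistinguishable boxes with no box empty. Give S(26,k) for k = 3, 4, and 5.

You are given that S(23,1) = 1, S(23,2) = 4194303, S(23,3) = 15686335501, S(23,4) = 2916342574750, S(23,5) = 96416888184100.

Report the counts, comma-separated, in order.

r24: T_24,1=1×1+0=1; T_24,2=2×4194303+1=8388607; T_24,3=3×15686335501+4194303=47063200806; T_24,4=4×2916342574750+15686335501=11681056634501; T_24,5=5×96416888184100+2916342574750=485000783495250
r25: T_25,2=2×8388607+1=16777215; T_25,3=3×47063200806+8388607=141197991025; T_25,4=4×11681056634501+47063200806=46771289738810; T_25,5=5×485000783495250+11681056634501=2436684974110751
r26: T_26,3=3×141197991025+16777215=423610750290; T_26,4=4×46771289738810+141197991025=187226356946265; T_26,5=5×2436684974110751+46771289738810=12230196160292565
Read S(26,3) = 423610750290, S(26,4) = 187226356946265, S(26,5) = 12230196160292565.

423610750290, 187226356946265, 12230196160292565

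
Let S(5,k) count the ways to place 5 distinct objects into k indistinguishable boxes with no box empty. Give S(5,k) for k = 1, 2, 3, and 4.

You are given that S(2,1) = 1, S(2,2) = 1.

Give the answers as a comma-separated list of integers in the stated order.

1, 15, 25, 10

i=3: T(3,1)=0+1·1=1 | T(3,2)=1+2·1=3 | T(3,3)=1+3·0=1
i=4: T(4,1)=0+1·1=1 | T(4,2)=1+2·3=7 | T(4,3)=3+3·1=6 | T(4,4)=1+4·0=1
i=5: T(5,1)=0+1·1=1 | T(5,2)=1+2·7=15 | T(5,3)=7+3·6=25 | T(5,4)=6+4·1=10
Read S(5,1) = 1, S(5,2) = 15, S(5,3) = 25, S(5,4) = 10.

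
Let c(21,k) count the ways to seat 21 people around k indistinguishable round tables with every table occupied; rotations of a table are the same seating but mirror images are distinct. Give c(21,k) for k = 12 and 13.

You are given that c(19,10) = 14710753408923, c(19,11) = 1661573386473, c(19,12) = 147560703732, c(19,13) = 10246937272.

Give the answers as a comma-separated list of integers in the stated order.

135585182899530, 11310276995381

i=20: T(20,11)=14710753408923+19·1661573386473=46280647751910 | T(20,12)=1661573386473+19·147560703732=4465226757381 | T(20,13)=147560703732+19·10246937272=342252511900
i=21: T(21,12)=46280647751910+20·4465226757381=135585182899530 | T(21,13)=4465226757381+20·342252511900=11310276995381
Read c(21,12) = 135585182899530, c(21,13) = 11310276995381.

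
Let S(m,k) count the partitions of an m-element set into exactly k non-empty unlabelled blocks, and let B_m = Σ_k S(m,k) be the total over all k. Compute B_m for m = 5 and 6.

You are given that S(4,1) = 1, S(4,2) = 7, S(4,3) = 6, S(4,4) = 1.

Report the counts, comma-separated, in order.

i=5: T(5,1)=0+1·1=1 | T(5,2)=1+2·7=15 | T(5,3)=7+3·6=25 | T(5,4)=6+4·1=10 | T(5,5)=1+5·0=1
i=6: T(6,1)=0+1·1=1 | T(6,2)=1+2·15=31 | T(6,3)=15+3·25=90 | T(6,4)=25+4·10=65 | T(6,5)=10+5·1=15 | T(6,6)=1+6·0=1
B_5 = ΣS(5,k) = 1+15+25+10+1 = 52
B_6 = ΣS(6,k) = 1+31+90+65+15+1 = 203

52, 203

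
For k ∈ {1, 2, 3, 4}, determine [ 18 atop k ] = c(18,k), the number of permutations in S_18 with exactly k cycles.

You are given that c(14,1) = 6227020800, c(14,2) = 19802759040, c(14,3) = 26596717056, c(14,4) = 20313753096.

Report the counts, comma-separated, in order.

row 15: T[15][1]=14·6227020800+0=87178291200  T[15][2]=14·19802759040+6227020800=283465647360  T[15][3]=14·26596717056+19802759040=392156797824  T[15][4]=14·20313753096+26596717056=310989260400
row 16: T[16][1]=15·87178291200+0=1307674368000  T[16][2]=15·283465647360+87178291200=4339163001600  T[16][3]=15·392156797824+283465647360=6165817614720  T[16][4]=15·310989260400+392156797824=5056995703824
row 17: T[17][1]=16·1307674368000+0=20922789888000  T[17][2]=16·4339163001600+1307674368000=70734282393600  T[17][3]=16·6165817614720+4339163001600=102992244837120  T[17][4]=16·5056995703824+6165817614720=87077748875904
row 18: T[18][1]=17·20922789888000+0=355687428096000  T[18][2]=17·70734282393600+20922789888000=1223405590579200  T[18][3]=17·102992244837120+70734282393600=1821602444624640  T[18][4]=17·87077748875904+102992244837120=1583313975727488
Read c(18,1) = 355687428096000, c(18,2) = 1223405590579200, c(18,3) = 1821602444624640, c(18,4) = 1583313975727488.

355687428096000, 1223405590579200, 1821602444624640, 1583313975727488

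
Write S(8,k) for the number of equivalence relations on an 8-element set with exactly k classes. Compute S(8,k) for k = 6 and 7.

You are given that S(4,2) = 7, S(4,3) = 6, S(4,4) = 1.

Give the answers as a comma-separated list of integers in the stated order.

266, 28

row 5: T[5][3]=3·6+7=25  T[5][4]=4·1+6=10  T[5][5]=5·0+1=1
row 6: T[6][4]=4·10+25=65  T[6][5]=5·1+10=15  T[6][6]=6·0+1=1
row 7: T[7][5]=5·15+65=140  T[7][6]=6·1+15=21  T[7][7]=7·0+1=1
row 8: T[8][6]=6·21+140=266  T[8][7]=7·1+21=28
Read S(8,6) = 266, S(8,7) = 28.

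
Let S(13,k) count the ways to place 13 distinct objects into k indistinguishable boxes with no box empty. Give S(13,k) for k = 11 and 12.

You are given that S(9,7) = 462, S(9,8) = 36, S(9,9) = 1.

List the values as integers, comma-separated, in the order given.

2431, 78

row 10: T[10][8]=8·36+462=750  T[10][9]=9·1+36=45  T[10][10]=10·0+1=1
row 11: T[11][9]=9·45+750=1155  T[11][10]=10·1+45=55  T[11][11]=11·0+1=1
row 12: T[12][10]=10·55+1155=1705  T[12][11]=11·1+55=66  T[12][12]=12·0+1=1
row 13: T[13][11]=11·66+1705=2431  T[13][12]=12·1+66=78
Read S(13,11) = 2431, S(13,12) = 78.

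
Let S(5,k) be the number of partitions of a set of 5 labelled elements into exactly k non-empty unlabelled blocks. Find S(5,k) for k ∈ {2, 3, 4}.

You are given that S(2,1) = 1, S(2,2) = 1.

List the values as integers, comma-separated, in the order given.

row 3: T[3][1]=1·1+0=1  T[3][2]=2·1+1=3  T[3][3]=3·0+1=1
row 4: T[4][1]=1·1+0=1  T[4][2]=2·3+1=7  T[4][3]=3·1+3=6  T[4][4]=4·0+1=1
row 5: T[5][2]=2·7+1=15  T[5][3]=3·6+7=25  T[5][4]=4·1+6=10
Read S(5,2) = 15, S(5,3) = 25, S(5,4) = 10.

15, 25, 10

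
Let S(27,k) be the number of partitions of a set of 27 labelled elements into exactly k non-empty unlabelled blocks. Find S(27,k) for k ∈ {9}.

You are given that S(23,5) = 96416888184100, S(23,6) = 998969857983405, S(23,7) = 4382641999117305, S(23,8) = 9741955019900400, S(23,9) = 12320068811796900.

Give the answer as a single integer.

106563273280541795575

i=24: T(24,6)=96416888184100+6·998969857983405=6090236036084530 | T(24,7)=998969857983405+7·4382641999117305=31677463851804540 | T(24,8)=4382641999117305+8·9741955019900400=82318282158320505 | T(24,9)=9741955019900400+9·12320068811796900=120622574326072500
i=25: T(25,7)=6090236036084530+7·31677463851804540=227832482998716310 | T(25,8)=31677463851804540+8·82318282158320505=690223721118368580 | T(25,9)=82318282158320505+9·120622574326072500=1167921451092973005
i=26: T(26,8)=227832482998716310+8·690223721118368580=5749622251945664950 | T(26,9)=690223721118368580+9·1167921451092973005=11201516780955125625
i=27: T(27,9)=5749622251945664950+9·11201516780955125625=106563273280541795575
Read S(27,9) = 106563273280541795575.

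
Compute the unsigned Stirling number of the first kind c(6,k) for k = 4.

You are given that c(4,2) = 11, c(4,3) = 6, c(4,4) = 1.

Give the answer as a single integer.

@5  (5,3):6·4+11→35, (5,4):1·4+6→10
@6  (6,4):10·5+35→85
Read c(6,4) = 85.

85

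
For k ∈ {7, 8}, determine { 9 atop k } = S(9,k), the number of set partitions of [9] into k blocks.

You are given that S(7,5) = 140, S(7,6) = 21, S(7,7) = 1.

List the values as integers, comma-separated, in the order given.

462, 36

[8] T[8,6]:6*21+140=266 · T[8,7]:7*1+21=28 · T[8,8]:8*0+1=1
[9] T[9,7]:7*28+266=462 · T[9,8]:8*1+28=36
Read S(9,7) = 462, S(9,8) = 36.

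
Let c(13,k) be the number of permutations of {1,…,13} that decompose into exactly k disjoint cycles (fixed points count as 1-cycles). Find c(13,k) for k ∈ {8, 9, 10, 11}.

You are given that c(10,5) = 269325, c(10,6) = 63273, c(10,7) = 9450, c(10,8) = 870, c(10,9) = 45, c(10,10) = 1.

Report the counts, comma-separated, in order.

row 11: T[11][6]=10·63273+269325=902055  T[11][7]=10·9450+63273=157773  T[11][8]=10·870+9450=18150  T[11][9]=10·45+870=1320  T[11][10]=10·1+45=55  T[11][11]=10·0+1=1
row 12: T[12][7]=11·157773+902055=2637558  T[12][8]=11·18150+157773=357423  T[12][9]=11·1320+18150=32670  T[12][10]=11·55+1320=1925  T[12][11]=11·1+55=66
row 13: T[13][8]=12·357423+2637558=6926634  T[13][9]=12·32670+357423=749463  T[13][10]=12·1925+32670=55770  T[13][11]=12·66+1925=2717
Read c(13,8) = 6926634, c(13,9) = 749463, c(13,10) = 55770, c(13,11) = 2717.

6926634, 749463, 55770, 2717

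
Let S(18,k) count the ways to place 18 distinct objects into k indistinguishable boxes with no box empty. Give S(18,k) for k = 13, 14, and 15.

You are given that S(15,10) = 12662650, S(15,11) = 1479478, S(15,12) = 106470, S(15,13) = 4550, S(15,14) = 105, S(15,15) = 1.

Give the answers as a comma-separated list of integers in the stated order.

r16: T_16,11=11×1479478+12662650=28936908; T_16,12=12×106470+1479478=2757118; T_16,13=13×4550+106470=165620; T_16,14=14×105+4550=6020; T_16,15=15×1+105=120
r17: T_17,12=12×2757118+28936908=62022324; T_17,13=13×165620+2757118=4910178; T_17,14=14×6020+165620=249900; T_17,15=15×120+6020=7820
r18: T_18,13=13×4910178+62022324=125854638; T_18,14=14×249900+4910178=8408778; T_18,15=15×7820+249900=367200
Read S(18,13) = 125854638, S(18,14) = 8408778, S(18,15) = 367200.

125854638, 8408778, 367200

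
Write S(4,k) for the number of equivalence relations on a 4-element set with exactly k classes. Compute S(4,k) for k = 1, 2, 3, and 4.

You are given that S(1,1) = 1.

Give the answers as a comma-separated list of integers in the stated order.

[2] T[2,1]:1*1+0=1 · T[2,2]:2*0+1=1
[3] T[3,1]:1*1+0=1 · T[3,2]:2*1+1=3 · T[3,3]:3*0+1=1
[4] T[4,1]:1*1+0=1 · T[4,2]:2*3+1=7 · T[4,3]:3*1+3=6 · T[4,4]:4*0+1=1
Read S(4,1) = 1, S(4,2) = 7, S(4,3) = 6, S(4,4) = 1.

1, 7, 6, 1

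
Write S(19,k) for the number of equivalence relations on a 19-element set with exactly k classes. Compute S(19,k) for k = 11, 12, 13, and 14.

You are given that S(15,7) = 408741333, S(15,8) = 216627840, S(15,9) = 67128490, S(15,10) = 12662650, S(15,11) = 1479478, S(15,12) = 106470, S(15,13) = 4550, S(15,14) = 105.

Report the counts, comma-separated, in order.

129413217791, 23466951300, 2892439160, 243577530

r16: T_16,8=8×216627840+408741333=2141764053; T_16,9=9×67128490+216627840=820784250; T_16,10=10×12662650+67128490=193754990; T_16,11=11×1479478+12662650=28936908; T_16,12=12×106470+1479478=2757118; T_16,13=13×4550+106470=165620; T_16,14=14×105+4550=6020
r17: T_17,9=9×820784250+2141764053=9528822303; T_17,10=10×193754990+820784250=2758334150; T_17,11=11×28936908+193754990=512060978; T_17,12=12×2757118+28936908=62022324; T_17,13=13×165620+2757118=4910178; T_17,14=14×6020+165620=249900
r18: T_18,10=10×2758334150+9528822303=37112163803; T_18,11=11×512060978+2758334150=8391004908; T_18,12=12×62022324+512060978=1256328866; T_18,13=13×4910178+62022324=125854638; T_18,14=14×249900+4910178=8408778
r19: T_19,11=11×8391004908+37112163803=129413217791; T_19,12=12×1256328866+8391004908=23466951300; T_19,13=13×125854638+1256328866=2892439160; T_19,14=14×8408778+125854638=243577530
Read S(19,11) = 129413217791, S(19,12) = 23466951300, S(19,13) = 2892439160, S(19,14) = 243577530.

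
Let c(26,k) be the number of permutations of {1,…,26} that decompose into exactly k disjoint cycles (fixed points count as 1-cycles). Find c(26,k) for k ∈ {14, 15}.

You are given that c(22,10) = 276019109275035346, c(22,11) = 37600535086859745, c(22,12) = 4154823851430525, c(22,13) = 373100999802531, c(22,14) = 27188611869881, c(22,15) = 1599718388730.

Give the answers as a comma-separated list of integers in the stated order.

i=23: T(23,11)=276019109275035346+22·37600535086859745=1103230881185949736 | T(23,12)=37600535086859745+22·4154823851430525=129006659818331295 | T(23,13)=4154823851430525+22·373100999802531=12363045847086207 | T(23,14)=373100999802531+22·27188611869881=971250460939913 | T(23,15)=27188611869881+22·1599718388730=62382416421941
i=24: T(24,12)=1103230881185949736+23·129006659818331295=4070384057007569521 | T(24,13)=129006659818331295+23·12363045847086207=413356714301314056 | T(24,14)=12363045847086207+23·971250460939913=34701806448704206 | T(24,15)=971250460939913+23·62382416421941=2406046038644556
i=25: T(25,13)=4070384057007569521+24·413356714301314056=13990945200239106865 | T(25,14)=413356714301314056+24·34701806448704206=1246200069070215000 | T(25,15)=34701806448704206+24·2406046038644556=92446911376173550
i=26: T(26,14)=13990945200239106865+25·1246200069070215000=45145946926994481865 | T(26,15)=1246200069070215000+25·92446911376173550=3557372853474553750
Read c(26,14) = 45145946926994481865, c(26,15) = 3557372853474553750.

45145946926994481865, 3557372853474553750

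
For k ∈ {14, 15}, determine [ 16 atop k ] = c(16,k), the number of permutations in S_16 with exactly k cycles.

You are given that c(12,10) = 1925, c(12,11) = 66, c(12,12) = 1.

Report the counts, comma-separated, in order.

6580, 120

[13] T[13,11]:12*66+1925=2717 · T[13,12]:12*1+66=78 · T[13,13]:12*0+1=1
[14] T[14,12]:13*78+2717=3731 · T[14,13]:13*1+78=91 · T[14,14]:13*0+1=1
[15] T[15,13]:14*91+3731=5005 · T[15,14]:14*1+91=105 · T[15,15]:14*0+1=1
[16] T[16,14]:15*105+5005=6580 · T[16,15]:15*1+105=120
Read c(16,14) = 6580, c(16,15) = 120.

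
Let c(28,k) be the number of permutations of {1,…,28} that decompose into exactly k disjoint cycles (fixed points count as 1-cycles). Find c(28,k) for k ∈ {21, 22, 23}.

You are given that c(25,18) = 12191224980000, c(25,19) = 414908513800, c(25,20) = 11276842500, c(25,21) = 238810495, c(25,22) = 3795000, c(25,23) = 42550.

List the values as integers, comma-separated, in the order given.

71603372991150, 1845173352165, 38343278610

[26] T[26,19]:25*414908513800+12191224980000=22563937825000 · T[26,20]:25*11276842500+414908513800=696829576300 · T[26,21]:25*238810495+11276842500=17247104875 · T[26,22]:25*3795000+238810495=333685495 · T[26,23]:25*42550+3795000=4858750
[27] T[27,20]:26*696829576300+22563937825000=40681506808800 · T[27,21]:26*17247104875+696829576300=1145254303050 · T[27,22]:26*333685495+17247104875=25922927745 · T[27,23]:26*4858750+333685495=460012995
[28] T[28,21]:27*1145254303050+40681506808800=71603372991150 · T[28,22]:27*25922927745+1145254303050=1845173352165 · T[28,23]:27*460012995+25922927745=38343278610
Read c(28,21) = 71603372991150, c(28,22) = 1845173352165, c(28,23) = 38343278610.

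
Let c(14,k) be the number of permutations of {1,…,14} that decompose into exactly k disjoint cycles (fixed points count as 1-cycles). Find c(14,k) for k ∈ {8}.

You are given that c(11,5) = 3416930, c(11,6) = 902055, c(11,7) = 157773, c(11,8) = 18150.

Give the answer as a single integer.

row 12: T[12][6]=11·902055+3416930=13339535  T[12][7]=11·157773+902055=2637558  T[12][8]=11·18150+157773=357423
row 13: T[13][7]=12·2637558+13339535=44990231  T[13][8]=12·357423+2637558=6926634
row 14: T[14][8]=13·6926634+44990231=135036473
Read c(14,8) = 135036473.

135036473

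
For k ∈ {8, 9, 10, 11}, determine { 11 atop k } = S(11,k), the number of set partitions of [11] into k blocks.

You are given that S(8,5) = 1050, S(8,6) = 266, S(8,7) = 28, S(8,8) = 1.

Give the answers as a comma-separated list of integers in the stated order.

11880, 1155, 55, 1

[9] T[9,6]:6*266+1050=2646 · T[9,7]:7*28+266=462 · T[9,8]:8*1+28=36 · T[9,9]:9*0+1=1
[10] T[10,7]:7*462+2646=5880 · T[10,8]:8*36+462=750 · T[10,9]:9*1+36=45 · T[10,10]:10*0+1=1
[11] T[11,8]:8*750+5880=11880 · T[11,9]:9*45+750=1155 · T[11,10]:10*1+45=55 · T[11,11]:11*0+1=1
Read S(11,8) = 11880, S(11,9) = 1155, S(11,10) = 55, S(11,11) = 1.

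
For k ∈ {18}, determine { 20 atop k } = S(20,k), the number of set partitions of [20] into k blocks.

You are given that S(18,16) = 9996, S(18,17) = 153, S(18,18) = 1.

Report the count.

15675

row 19: T[19][17]=17·153+9996=12597  T[19][18]=18·1+153=171
row 20: T[20][18]=18·171+12597=15675
Read S(20,18) = 15675.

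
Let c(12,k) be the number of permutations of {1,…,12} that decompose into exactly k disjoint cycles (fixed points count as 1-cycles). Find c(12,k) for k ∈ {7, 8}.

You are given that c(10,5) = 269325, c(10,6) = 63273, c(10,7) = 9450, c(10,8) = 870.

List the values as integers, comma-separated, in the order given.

2637558, 357423

r11: T_11,6=10×63273+269325=902055; T_11,7=10×9450+63273=157773; T_11,8=10×870+9450=18150
r12: T_12,7=11×157773+902055=2637558; T_12,8=11×18150+157773=357423
Read c(12,7) = 2637558, c(12,8) = 357423.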